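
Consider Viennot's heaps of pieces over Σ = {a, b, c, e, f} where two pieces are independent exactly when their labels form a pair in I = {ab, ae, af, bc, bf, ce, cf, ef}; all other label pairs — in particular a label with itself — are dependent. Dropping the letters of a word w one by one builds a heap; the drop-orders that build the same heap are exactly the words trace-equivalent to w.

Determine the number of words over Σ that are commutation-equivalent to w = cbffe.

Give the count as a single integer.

30

0(c) covers ∅
1(b) covers ∅
2(f) covers ∅
3(f) covers 2:f
4(e) covers 1:b
floor of heap: 0:c, 1:b, 2:f
completions by unplaced set U, small U first (add the entries for U minus each lowest piece of U):
  |U|=1: {0}:1  {3}:1  {4}:1
  |U|=2: {0,3}:2  {0,4}:2  {1,4}:1  {2,3}:1  {3,4}:2
  |U|=3: {0,1,4}:3  {0,2,3}:3  {0,3,4}:6  {1,3,4}:3  {2,3,4}:3
  start at 0(c): 6
  start at 1(b): 12
  start at 2(f): 12
sum over floor = 30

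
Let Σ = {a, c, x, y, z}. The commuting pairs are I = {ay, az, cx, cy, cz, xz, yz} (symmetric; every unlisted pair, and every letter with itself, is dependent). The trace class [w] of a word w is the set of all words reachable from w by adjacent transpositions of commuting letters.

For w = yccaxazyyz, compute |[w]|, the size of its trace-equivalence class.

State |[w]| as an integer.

0(y) covers ∅
1(c) covers ∅
2(c) covers 1:c
3(a) covers 2:c
4(x) covers 0:y, 3:a
5(a) covers 4:x
6(z) covers ∅
7(y) covers 4:x
8(y) covers 7:y
9(z) covers 6:z
floor of heap: 0:y, 1:c, 6:z
completions by unplaced set U, small U first (add the entries for U minus each lowest piece of U):
  |U|=1: {5}:1  {8}:1  {9}:1
  |U|=2: {5,8}:2  {5,9}:2  {6,9}:1  {7,8}:1  {8,9}:2
  |U|=3: {5,6,9}:3  {5,7,8}:3  {5,8,9}:6  {6,8,9}:3  {7,8,9}:3
  |U|=4: {4,5,7,8}:3  {5,6,8,9}:12  {5,7,8,9}:12  {6,7,8,9}:6
  |U|=5: {0,4,5,7,8}:3  {3,4,5,7,8}:3  {4,5,7,8,9}:15  {5,6,7,8,9}:30
  |U|=6: {0,3,4,5,7,8}:6  {0,4,5,7,8,9}:18  {2,3,4,5,7,8}:3  {3,4,5,7,8,9}:18  {4,5,6,7,8,9}:45
  |U|=7: {0,2,3,4,5,7,8}:9  {0,3,4,5,7,8,9}:42  {0,4,5,6,7,8,9}:63  {1,2,3,4,5,7,8}:3  {2,3,4,5,7,8,9}:21  {3,4,5,6,7,8,9}:63
  |U|=8: {0,1,2,3,4,5,7,8}:12  {0,2,3,4,5,7,8,9}:72  {0,3,4,5,6,7,8,9}:168  {1,2,3,4,5,7,8,9}:24  {2,3,4,5,6,7,8,9}:84
  start at 0(y): 108
  start at 1(c): 324
  start at 6(z): 108
sum over floor = 540

540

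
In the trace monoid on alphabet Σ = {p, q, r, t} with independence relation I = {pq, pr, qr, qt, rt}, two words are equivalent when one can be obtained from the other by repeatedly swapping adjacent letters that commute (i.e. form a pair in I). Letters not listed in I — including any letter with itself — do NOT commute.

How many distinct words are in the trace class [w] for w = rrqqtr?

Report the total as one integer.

60

drop 0:r onto floor
drop 1:r onto {0:r}
drop 2:q onto floor
drop 3:q onto {2:q}
drop 4:t onto floor
drop 5:r onto {1:r}
ground layer = {0:r, 2:q, 4:t}
drop-orders for the pieces not yet dropped (sum over which currently-grounded one goes next):
  1 to go: {3} 1  {4} 1  {5} 1
  2 to go: {1,5} 1  {2,3} 1  {3,4} 2  {3,5} 2  {4,5} 2
  3 to go: {0,1,5} 1  {1,3,5} 3  {1,4,5} 3  {2,3,4} 3  {2,3,5} 3  {3,4,5} 6
  4 to go: {0,1,3,5} 4  {0,1,4,5} 4  {1,2,3,5} 6  {1,3,4,5} 12  {2,3,4,5} 12
  if 0:r drops first: 30 orders
  if 2:q drops first: 20 orders
  if 4:t drops first: 10 orders
heap linearizations: 60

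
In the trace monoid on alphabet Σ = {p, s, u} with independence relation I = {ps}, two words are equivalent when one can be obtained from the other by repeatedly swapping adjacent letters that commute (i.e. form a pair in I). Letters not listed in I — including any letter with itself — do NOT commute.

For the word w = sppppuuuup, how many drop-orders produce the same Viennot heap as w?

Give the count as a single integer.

5

drop 0:s onto floor
drop 1:p onto floor
drop 2:p onto {1:p}
drop 3:p onto {2:p}
drop 4:p onto {3:p}
drop 5:u onto {0:s, 4:p}
drop 6:u onto {5:u}
drop 7:u onto {6:u}
drop 8:u onto {7:u}
drop 9:p onto {8:u}
ground layer = {0:s, 1:p}
drop-orders for the pieces not yet dropped (sum over which currently-grounded one goes next):
  1 to go: {9} 1
  2 to go: {8,9} 1
  3 to go: {7,8,9} 1
  4 to go: {6,7,8,9} 1
  5 to go: {5,6,7,8,9} 1
  6 to go: {0,5,6,7,8,9} 1  {4,5,6,7,8,9} 1
  7 to go: {0,4,5,6,7,8,9} 2  {3,4,5,6,7,8,9} 1
  8 to go: {0,3,4,5,6,7,8,9} 3  {2,3,4,5,6,7,8,9} 1
  if 0:s drops first: 1 orders
  if 1:p drops first: 4 orders
heap linearizations: 5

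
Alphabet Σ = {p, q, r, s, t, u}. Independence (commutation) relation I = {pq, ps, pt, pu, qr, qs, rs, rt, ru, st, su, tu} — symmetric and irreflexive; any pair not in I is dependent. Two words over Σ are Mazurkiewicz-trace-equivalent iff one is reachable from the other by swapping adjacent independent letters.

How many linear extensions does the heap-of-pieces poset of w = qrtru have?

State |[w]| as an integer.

20

#0=q has no predecessor
#1=r has no predecessor
#2=t depends on [0:q]
#3=r depends on [1:r]
#4=u depends on [0:q]
sources: [0:q, 1:r]
N(rest) = Σ N(rest − s) over sources s of rest; N(one piece) = 1:
  size 1 → [2]=1  [3]=1  [4]=1
  size 2 → [1,3]=1  [2,3]=2  [2,4]=2  [3,4]=2
  size 3 → [0,2,4]=2  [1,2,3]=3  [1,3,4]=3  [2,3,4]=6
  first=0(q) contributes 12
  first=1(r) contributes 8
|[w]| = 20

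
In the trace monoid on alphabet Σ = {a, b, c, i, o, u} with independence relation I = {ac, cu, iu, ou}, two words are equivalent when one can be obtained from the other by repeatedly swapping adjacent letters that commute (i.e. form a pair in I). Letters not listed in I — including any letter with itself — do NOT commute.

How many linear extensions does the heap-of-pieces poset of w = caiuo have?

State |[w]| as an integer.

7

0(c) covers ∅
1(a) covers ∅
2(i) covers 0:c, 1:a
3(u) covers 1:a
4(o) covers 2:i
floor of heap: 0:c, 1:a
completions by unplaced set U, small U first (add the entries for U minus each lowest piece of U):
  |U|=1: {3}:1  {4}:1
  |U|=2: {2,4}:1  {3,4}:2
  |U|=3: {0,2,4}:1  {2,3,4}:3
  start at 0(c): 3
  start at 1(a): 4
sum over floor = 7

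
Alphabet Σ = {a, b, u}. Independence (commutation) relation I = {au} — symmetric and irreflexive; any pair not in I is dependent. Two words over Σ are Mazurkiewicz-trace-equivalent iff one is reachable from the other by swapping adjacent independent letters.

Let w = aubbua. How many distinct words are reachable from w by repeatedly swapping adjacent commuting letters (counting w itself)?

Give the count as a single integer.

#0=a has no predecessor
#1=u has no predecessor
#2=b depends on [0:a, 1:u]
#3=b depends on [2:b]
#4=u depends on [3:b]
#5=a depends on [3:b]
sources: [0:a, 1:u]
N(rest) = Σ N(rest − s) over sources s of rest; N(one piece) = 1:
  size 1 → [4]=1  [5]=1
  size 2 → [4,5]=2
  size 3 → [3,4,5]=2
  size 4 → [2,3,4,5]=2
  first=0(a) contributes 2
  first=1(u) contributes 2
|[w]| = 4

4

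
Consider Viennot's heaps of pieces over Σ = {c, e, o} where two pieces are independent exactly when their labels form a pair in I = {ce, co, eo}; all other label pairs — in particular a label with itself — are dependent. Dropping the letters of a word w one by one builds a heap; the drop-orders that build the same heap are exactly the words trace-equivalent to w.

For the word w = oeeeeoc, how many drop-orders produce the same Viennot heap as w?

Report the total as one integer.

105

piece 0:o — minimal
piece 1:e — minimal
piece 2:e rests on {1:e}
piece 3:e rests on {2:e}
piece 4:e rests on {3:e}
piece 5:o rests on {0:o}
piece 6:c — minimal
minimal pieces: {0:o, 1:e, 6:c}
ways to finish when only these pieces remain (= sum over removing one remaining piece with nothing left below it):
  1 left: {4}→1  {5}→1  {6}→1
  2 left: {0,5}→1  {3,4}→1  {4,5}→2  {4,6}→2  {5,6}→2
  3 left: {0,4,5}→3  {0,5,6}→3  {2,3,4}→1  {3,4,5}→3  {3,4,6}→3  {4,5,6}→6
  4 left: {0,3,4,5}→6  {0,4,5,6}→12  {1,2,3,4}→1  {2,3,4,5}→4  {2,3,4,6}→4  {3,4,5,6}→12
  5 left: {0,2,3,4,5}→10  {0,3,4,5,6}→30  {1,2,3,4,5}→5  {1,2,3,4,6}→5  {2,3,4,5,6}→20
  placing 0:o first → 30 extensions
  placing 1:e first → 60 extensions
  placing 6:c first → 15 extensions
total linear extensions = 105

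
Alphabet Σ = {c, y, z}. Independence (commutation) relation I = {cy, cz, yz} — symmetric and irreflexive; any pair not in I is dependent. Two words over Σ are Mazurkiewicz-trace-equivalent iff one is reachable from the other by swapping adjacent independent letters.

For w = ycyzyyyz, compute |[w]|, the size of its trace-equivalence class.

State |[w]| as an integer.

168

0(y) covers ∅
1(c) covers ∅
2(y) covers 0:y
3(z) covers ∅
4(y) covers 2:y
5(y) covers 4:y
6(y) covers 5:y
7(z) covers 3:z
floor of heap: 0:y, 1:c, 3:z
completions by unplaced set U, small U first (add the entries for U minus each lowest piece of U):
  |U|=1: {1}:1  {6}:1  {7}:1
  |U|=2: {1,6}:2  {1,7}:2  {3,7}:1  {5,6}:1  {6,7}:2
  |U|=3: {1,3,7}:3  {1,5,6}:3  {1,6,7}:6  {3,6,7}:3  {4,5,6}:1  {5,6,7}:3
  |U|=4: {1,3,6,7}:12  {1,4,5,6}:4  {1,5,6,7}:12  {2,4,5,6}:1  {3,5,6,7}:6  {4,5,6,7}:4
  |U|=5: {0,2,4,5,6}:1  {1,2,4,5,6}:5  {1,3,5,6,7}:30  {1,4,5,6,7}:20  {2,4,5,6,7}:5  {3,4,5,6,7}:10
  |U|=6: {0,1,2,4,5,6}:6  {0,2,4,5,6,7}:6  {1,2,4,5,6,7}:30  {1,3,4,5,6,7}:60  {2,3,4,5,6,7}:15
  start at 0(y): 105
  start at 1(c): 21
  start at 3(z): 42
sum over floor = 168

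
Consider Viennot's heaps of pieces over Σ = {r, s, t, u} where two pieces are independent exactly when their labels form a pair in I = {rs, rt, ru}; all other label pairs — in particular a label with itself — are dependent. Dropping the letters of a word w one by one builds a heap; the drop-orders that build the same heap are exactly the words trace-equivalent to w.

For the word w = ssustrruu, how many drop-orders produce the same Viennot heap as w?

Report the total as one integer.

#0=s has no predecessor
#1=s depends on [0:s]
#2=u depends on [1:s]
#3=s depends on [2:u]
#4=t depends on [3:s]
#5=r has no predecessor
#6=r depends on [5:r]
#7=u depends on [4:t]
#8=u depends on [7:u]
sources: [0:s, 5:r]
N(rest) = Σ N(rest − s) over sources s of rest; N(one piece) = 1:
  size 1 → [6]=1  [8]=1
  size 2 → [5,6]=1  [6,8]=2  [7,8]=1
  size 3 → [4,7,8]=1  [5,6,8]=3  [6,7,8]=3
  size 4 → [3,4,7,8]=1  [4,6,7,8]=4  [5,6,7,8]=6
  size 5 → [2,3,4,7,8]=1  [3,4,6,7,8]=5  [4,5,6,7,8]=10
  size 6 → [1,2,3,4,7,8]=1  [2,3,4,6,7,8]=6  [3,4,5,6,7,8]=15
  size 7 → [0,1,2,3,4,7,8]=1  [1,2,3,4,6,7,8]=7  [2,3,4,5,6,7,8]=21
  first=0(s) contributes 28
  first=5(r) contributes 8
|[w]| = 36

36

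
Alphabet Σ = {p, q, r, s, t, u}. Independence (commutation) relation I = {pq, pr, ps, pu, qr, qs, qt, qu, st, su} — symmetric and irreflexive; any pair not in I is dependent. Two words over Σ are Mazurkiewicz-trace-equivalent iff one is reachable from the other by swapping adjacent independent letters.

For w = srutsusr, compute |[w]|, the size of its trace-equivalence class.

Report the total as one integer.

10

piece 0:s — minimal
piece 1:r rests on {0:s}
piece 2:u rests on {1:r}
piece 3:t rests on {2:u}
piece 4:s rests on {1:r}
piece 5:u rests on {3:t}
piece 6:s rests on {4:s}
piece 7:r rests on {5:u, 6:s}
minimal pieces: {0:s}
ways to finish when only these pieces remain (= sum over removing one remaining piece with nothing left below it):
  1 left: {7}→1
  2 left: {5,7}→1  {6,7}→1
  3 left: {3,5,7}→1  {4,6,7}→1  {5,6,7}→2
  4 left: {2,3,5,7}→1  {3,5,6,7}→3  {4,5,6,7}→3
  5 left: {2,3,5,6,7}→4  {3,4,5,6,7}→6
  6 left: {2,3,4,5,6,7}→10
  placing 0:s first → 10 extensions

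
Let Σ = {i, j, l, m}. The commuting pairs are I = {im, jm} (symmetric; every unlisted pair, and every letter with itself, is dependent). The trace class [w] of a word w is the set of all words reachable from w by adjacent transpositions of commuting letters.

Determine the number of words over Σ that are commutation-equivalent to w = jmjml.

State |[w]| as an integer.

6

#0=j has no predecessor
#1=m has no predecessor
#2=j depends on [0:j]
#3=m depends on [1:m]
#4=l depends on [2:j, 3:m]
sources: [0:j, 1:m]
N(rest) = Σ N(rest − s) over sources s of rest; N(one piece) = 1:
  size 1 → [4]=1
  size 2 → [2,4]=1  [3,4]=1
  size 3 → [0,2,4]=1  [1,3,4]=1  [2,3,4]=2
  first=0(j) contributes 3
  first=1(m) contributes 3
|[w]| = 6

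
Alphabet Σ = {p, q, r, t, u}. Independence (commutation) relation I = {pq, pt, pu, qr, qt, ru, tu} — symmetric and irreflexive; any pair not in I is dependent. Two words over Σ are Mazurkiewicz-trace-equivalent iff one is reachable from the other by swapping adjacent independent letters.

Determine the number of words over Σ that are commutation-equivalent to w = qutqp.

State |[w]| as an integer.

#0=q has no predecessor
#1=u depends on [0:q]
#2=t has no predecessor
#3=q depends on [1:u]
#4=p has no predecessor
sources: [0:q, 2:t, 4:p]
N(rest) = Σ N(rest − s) over sources s of rest; N(one piece) = 1:
  size 1 → [2]=1  [3]=1  [4]=1
  size 2 → [1,3]=1  [2,3]=2  [2,4]=2  [3,4]=2
  size 3 → [0,1,3]=1  [1,2,3]=3  [1,3,4]=3  [2,3,4]=6
  first=0(q) contributes 12
  first=2(t) contributes 4
  first=4(p) contributes 4
|[w]| = 20

20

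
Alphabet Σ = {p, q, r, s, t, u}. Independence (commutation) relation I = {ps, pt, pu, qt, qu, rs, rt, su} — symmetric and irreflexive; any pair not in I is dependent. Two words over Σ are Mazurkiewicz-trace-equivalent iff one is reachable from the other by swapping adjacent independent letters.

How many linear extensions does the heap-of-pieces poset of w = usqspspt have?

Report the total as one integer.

65

piece 0:u — minimal
piece 1:s — minimal
piece 2:q rests on {1:s}
piece 3:s rests on {2:q}
piece 4:p rests on {2:q}
piece 5:s rests on {3:s}
piece 6:p rests on {4:p}
piece 7:t rests on {0:u, 5:s}
minimal pieces: {0:u, 1:s}
ways to finish when only these pieces remain (= sum over removing one remaining piece with nothing left below it):
  1 left: {6}→1  {7}→1
  2 left: {0,7}→1  {4,6}→1  {5,7}→1  {6,7}→2
  3 left: {0,5,7}→2  {0,6,7}→3  {3,5,7}→1  {4,6,7}→3  {5,6,7}→3
  4 left: {0,3,5,7}→3  {0,4,6,7}→6  {0,5,6,7}→8  {3,5,6,7}→4  {4,5,6,7}→6
  5 left: {0,3,5,6,7}→15  {0,4,5,6,7}→20  {3,4,5,6,7}→10
  6 left: {0,3,4,5,6,7}→45  {2,3,4,5,6,7}→10
  placing 0:u first → 10 extensions
  placing 1:s first → 55 extensions
total linear extensions = 65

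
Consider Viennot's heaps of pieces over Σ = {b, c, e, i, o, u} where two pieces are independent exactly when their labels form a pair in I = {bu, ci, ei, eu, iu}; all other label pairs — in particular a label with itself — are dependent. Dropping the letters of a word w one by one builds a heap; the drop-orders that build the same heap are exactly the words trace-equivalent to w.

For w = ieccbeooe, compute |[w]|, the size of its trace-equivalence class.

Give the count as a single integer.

4

drop 0:i onto floor
drop 1:e onto floor
drop 2:c onto {1:e}
drop 3:c onto {2:c}
drop 4:b onto {0:i, 3:c}
drop 5:e onto {4:b}
drop 6:o onto {5:e}
drop 7:o onto {6:o}
drop 8:e onto {7:o}
ground layer = {0:i, 1:e}
drop-orders for the pieces not yet dropped (sum over which currently-grounded one goes next):
  1 to go: {8} 1
  2 to go: {7,8} 1
  3 to go: {6,7,8} 1
  4 to go: {5,6,7,8} 1
  5 to go: {4,5,6,7,8} 1
  6 to go: {0,4,5,6,7,8} 1  {3,4,5,6,7,8} 1
  7 to go: {0,3,4,5,6,7,8} 2  {2,3,4,5,6,7,8} 1
  if 0:i drops first: 1 orders
  if 1:e drops first: 3 orders
heap linearizations: 4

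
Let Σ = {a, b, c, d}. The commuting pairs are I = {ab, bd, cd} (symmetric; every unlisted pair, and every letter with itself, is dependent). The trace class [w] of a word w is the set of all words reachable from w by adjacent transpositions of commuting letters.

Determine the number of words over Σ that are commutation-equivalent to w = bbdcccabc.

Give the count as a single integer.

piece 0:b — minimal
piece 1:b rests on {0:b}
piece 2:d — minimal
piece 3:c rests on {1:b}
piece 4:c rests on {3:c}
piece 5:c rests on {4:c}
piece 6:a rests on {2:d, 5:c}
piece 7:b rests on {5:c}
piece 8:c rests on {6:a, 7:b}
minimal pieces: {0:b, 2:d}
ways to finish when only these pieces remain (= sum over removing one remaining piece with nothing left below it):
  1 left: {8}→1
  2 left: {6,8}→1  {7,8}→1
  3 left: {2,6,8}→1  {6,7,8}→2
  4 left: {2,6,7,8}→3  {5,6,7,8}→2
  5 left: {2,5,6,7,8}→5  {4,5,6,7,8}→2
  6 left: {2,4,5,6,7,8}→7  {3,4,5,6,7,8}→2
  7 left: {1,3,4,5,6,7,8}→2  {2,3,4,5,6,7,8}→9
  placing 0:b first → 11 extensions
  placing 2:d first → 2 extensions
total linear extensions = 13

13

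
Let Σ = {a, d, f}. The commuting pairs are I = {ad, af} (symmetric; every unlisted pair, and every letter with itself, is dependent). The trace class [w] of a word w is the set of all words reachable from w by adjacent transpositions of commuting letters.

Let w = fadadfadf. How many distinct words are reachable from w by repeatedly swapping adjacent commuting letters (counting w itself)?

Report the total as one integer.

drop 0:f onto floor
drop 1:a onto floor
drop 2:d onto {0:f}
drop 3:a onto {1:a}
drop 4:d onto {2:d}
drop 5:f onto {4:d}
drop 6:a onto {3:a}
drop 7:d onto {5:f}
drop 8:f onto {7:d}
ground layer = {0:f, 1:a}
drop-orders for the pieces not yet dropped (sum over which currently-grounded one goes next):
  1 to go: {6} 1  {8} 1
  2 to go: {3,6} 1  {6,8} 2  {7,8} 1
  3 to go: {1,3,6} 1  {3,6,8} 3  {5,7,8} 1  {6,7,8} 3
  4 to go: {1,3,6,8} 4  {3,6,7,8} 6  {4,5,7,8} 1  {5,6,7,8} 4
  5 to go: {1,3,6,7,8} 10  {2,4,5,7,8} 1  {3,5,6,7,8} 10  {4,5,6,7,8} 5
  6 to go: {0,2,4,5,7,8} 1  {1,3,5,6,7,8} 20  {2,4,5,6,7,8} 6  {3,4,5,6,7,8} 15
  7 to go: {0,2,4,5,6,7,8} 7  {1,3,4,5,6,7,8} 35  {2,3,4,5,6,7,8} 21
  if 0:f drops first: 56 orders
  if 1:a drops first: 28 orders
heap linearizations: 84

84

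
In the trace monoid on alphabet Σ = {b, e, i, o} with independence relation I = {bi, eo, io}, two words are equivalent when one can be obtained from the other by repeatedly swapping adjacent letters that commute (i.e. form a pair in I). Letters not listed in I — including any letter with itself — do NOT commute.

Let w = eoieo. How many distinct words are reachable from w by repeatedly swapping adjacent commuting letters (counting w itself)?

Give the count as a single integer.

10

0(e) covers ∅
1(o) covers ∅
2(i) covers 0:e
3(e) covers 2:i
4(o) covers 1:o
floor of heap: 0:e, 1:o
completions by unplaced set U, small U first (add the entries for U minus each lowest piece of U):
  |U|=1: {3}:1  {4}:1
  |U|=2: {1,4}:1  {2,3}:1  {3,4}:2
  |U|=3: {0,2,3}:1  {1,3,4}:3  {2,3,4}:3
  start at 0(e): 6
  start at 1(o): 4
sum over floor = 10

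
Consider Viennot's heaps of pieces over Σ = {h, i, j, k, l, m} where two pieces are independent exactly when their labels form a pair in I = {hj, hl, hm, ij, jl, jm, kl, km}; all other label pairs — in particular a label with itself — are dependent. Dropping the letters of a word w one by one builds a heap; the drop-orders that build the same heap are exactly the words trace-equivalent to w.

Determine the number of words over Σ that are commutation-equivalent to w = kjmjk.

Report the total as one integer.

drop 0:k onto floor
drop 1:j onto {0:k}
drop 2:m onto floor
drop 3:j onto {1:j}
drop 4:k onto {3:j}
ground layer = {0:k, 2:m}
drop-orders for the pieces not yet dropped (sum over which currently-grounded one goes next):
  1 to go: {2} 1  {4} 1
  2 to go: {2,4} 2  {3,4} 1
  3 to go: {1,3,4} 1  {2,3,4} 3
  if 0:k drops first: 4 orders
  if 2:m drops first: 1 orders
heap linearizations: 5

5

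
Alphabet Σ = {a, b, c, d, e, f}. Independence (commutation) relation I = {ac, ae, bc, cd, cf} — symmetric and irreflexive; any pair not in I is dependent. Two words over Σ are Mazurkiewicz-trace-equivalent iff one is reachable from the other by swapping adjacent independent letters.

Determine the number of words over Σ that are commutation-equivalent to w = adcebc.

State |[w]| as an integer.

6

#0=a has no predecessor
#1=d depends on [0:a]
#2=c has no predecessor
#3=e depends on [1:d, 2:c]
#4=b depends on [3:e]
#5=c depends on [3:e]
sources: [0:a, 2:c]
N(rest) = Σ N(rest − s) over sources s of rest; N(one piece) = 1:
  size 1 → [4]=1  [5]=1
  size 2 → [4,5]=2
  size 3 → [3,4,5]=2
  size 4 → [1,3,4,5]=2  [2,3,4,5]=2
  first=0(a) contributes 4
  first=2(c) contributes 2
|[w]| = 6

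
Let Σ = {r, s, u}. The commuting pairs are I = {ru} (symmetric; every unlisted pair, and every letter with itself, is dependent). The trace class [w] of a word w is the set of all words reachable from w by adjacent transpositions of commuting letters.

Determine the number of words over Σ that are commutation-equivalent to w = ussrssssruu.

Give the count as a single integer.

3

piece 0:u — minimal
piece 1:s rests on {0:u}
piece 2:s rests on {1:s}
piece 3:r rests on {2:s}
piece 4:s rests on {3:r}
piece 5:s rests on {4:s}
piece 6:s rests on {5:s}
piece 7:s rests on {6:s}
piece 8:r rests on {7:s}
piece 9:u rests on {7:s}
piece 10:u rests on {9:u}
minimal pieces: {0:u}
ways to finish when only these pieces remain (= sum over removing one remaining piece with nothing left below it):
  1 left: {8}→1  {10}→1
  2 left: {8,10}→2  {9,10}→1
  3 left: {8,9,10}→3
  4 left: {7,8,9,10}→3
  5 left: {6,7,8,9,10}→3
  6 left: {5,6,7,8,9,10}→3
  7 left: {4,5,6,7,8,9,10}→3
  8 left: {3,4,5,6,7,8,9,10}→3
  9 left: {2,3,4,5,6,7,8,9,10}→3
  placing 0:u first → 3 extensions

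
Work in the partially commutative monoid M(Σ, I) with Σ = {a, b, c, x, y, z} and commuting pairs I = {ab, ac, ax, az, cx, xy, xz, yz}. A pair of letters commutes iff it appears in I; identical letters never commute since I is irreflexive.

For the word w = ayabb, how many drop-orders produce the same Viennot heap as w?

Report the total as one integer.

#0=a has no predecessor
#1=y depends on [0:a]
#2=a depends on [1:y]
#3=b depends on [1:y]
#4=b depends on [3:b]
sources: [0:a]
N(rest) = Σ N(rest − s) over sources s of rest; N(one piece) = 1:
  size 1 → [2]=1  [4]=1
  size 2 → [2,4]=2  [3,4]=1
  size 3 → [2,3,4]=3
  first=0(a) contributes 3

3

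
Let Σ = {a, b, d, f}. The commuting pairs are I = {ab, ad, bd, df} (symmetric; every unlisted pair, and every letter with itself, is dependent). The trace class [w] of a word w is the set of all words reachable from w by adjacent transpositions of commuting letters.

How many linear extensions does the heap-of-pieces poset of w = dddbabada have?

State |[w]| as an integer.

piece 0:d — minimal
piece 1:d rests on {0:d}
piece 2:d rests on {1:d}
piece 3:b — minimal
piece 4:a — minimal
piece 5:b rests on {3:b}
piece 6:a rests on {4:a}
piece 7:d rests on {2:d}
piece 8:a rests on {6:a}
minimal pieces: {0:d, 3:b, 4:a}
ways to finish when only these pieces remain (= sum over removing one remaining piece with nothing left below it):
  1 left: {5}→1  {7}→1  {8}→1
  2 left: {2,7}→1  {3,5}→1  {5,7}→2  {5,8}→2  {6,8}→1  {7,8}→2
  3 left: {1,2,7}→1  {2,5,7}→3  {2,7,8}→3  {3,5,7}→3  {3,5,8}→3  {4,6,8}→1  {5,6,8}→3  {5,7,8}→6  {6,7,8}→3
  4 left: {0,1,2,7}→1  {1,2,5,7}→4  {1,2,7,8}→4  {2,3,5,7}→6  {2,5,7,8}→12  {2,6,7,8}→6  {3,5,6,8}→6  {3,5,7,8}→12  {4,5,6,8}→4  {4,6,7,8}→4  {5,6,7,8}→12
  5 left: {0,1,2,5,7}→5  {0,1,2,7,8}→5  {1,2,3,5,7}→10  {1,2,5,7,8}→20  {1,2,6,7,8}→10  {2,3,5,7,8}→30  {2,4,6,7,8}→10  {2,5,6,7,8}→30  {3,4,5,6,8}→10  {3,5,6,7,8}→30  {4,5,6,7,8}→20
  6 left: {0,1,2,3,5,7}→15  {0,1,2,5,7,8}→30  {0,1,2,6,7,8}→15  {1,2,3,5,7,8}→60  {1,2,4,6,7,8}→20  {1,2,5,6,7,8}→60  {2,3,5,6,7,8}→90  {2,4,5,6,7,8}→60  {3,4,5,6,7,8}→60
  7 left: {0,1,2,3,5,7,8}→105  {0,1,2,4,6,7,8}→35  {0,1,2,5,6,7,8}→105  {1,2,3,5,6,7,8}→210  {1,2,4,5,6,7,8}→140  {2,3,4,5,6,7,8}→210
  placing 0:d first → 560 extensions
  placing 3:b first → 280 extensions
  placing 4:a first → 420 extensions
total linear extensions = 1260

1260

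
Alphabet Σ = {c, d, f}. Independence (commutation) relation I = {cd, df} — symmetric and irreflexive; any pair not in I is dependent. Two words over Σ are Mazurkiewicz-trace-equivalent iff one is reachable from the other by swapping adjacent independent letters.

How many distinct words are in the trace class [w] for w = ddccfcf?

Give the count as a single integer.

#0=d has no predecessor
#1=d depends on [0:d]
#2=c has no predecessor
#3=c depends on [2:c]
#4=f depends on [3:c]
#5=c depends on [4:f]
#6=f depends on [5:c]
sources: [0:d, 2:c]
N(rest) = Σ N(rest − s) over sources s of rest; N(one piece) = 1:
  size 1 → [1]=1  [6]=1
  size 2 → [0,1]=1  [1,6]=2  [5,6]=1
  size 3 → [0,1,6]=3  [1,5,6]=3  [4,5,6]=1
  size 4 → [0,1,5,6]=6  [1,4,5,6]=4  [3,4,5,6]=1
  size 5 → [0,1,4,5,6]=10  [1,3,4,5,6]=5  [2,3,4,5,6]=1
  first=0(d) contributes 6
  first=2(c) contributes 15
|[w]| = 21

21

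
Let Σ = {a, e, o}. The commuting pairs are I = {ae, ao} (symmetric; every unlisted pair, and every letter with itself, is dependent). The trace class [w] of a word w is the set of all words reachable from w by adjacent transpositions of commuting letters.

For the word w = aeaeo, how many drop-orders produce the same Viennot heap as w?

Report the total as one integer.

10

0(a) covers ∅
1(e) covers ∅
2(a) covers 0:a
3(e) covers 1:e
4(o) covers 3:e
floor of heap: 0:a, 1:e
completions by unplaced set U, small U first (add the entries for U minus each lowest piece of U):
  |U|=1: {2}:1  {4}:1
  |U|=2: {0,2}:1  {2,4}:2  {3,4}:1
  |U|=3: {0,2,4}:3  {1,3,4}:1  {2,3,4}:3
  start at 0(a): 4
  start at 1(e): 6
sum over floor = 10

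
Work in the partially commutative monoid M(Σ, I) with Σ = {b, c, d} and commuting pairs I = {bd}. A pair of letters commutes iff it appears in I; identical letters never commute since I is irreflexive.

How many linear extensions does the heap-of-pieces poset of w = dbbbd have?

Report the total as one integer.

#0=d has no predecessor
#1=b has no predecessor
#2=b depends on [1:b]
#3=b depends on [2:b]
#4=d depends on [0:d]
sources: [0:d, 1:b]
N(rest) = Σ N(rest − s) over sources s of rest; N(one piece) = 1:
  size 1 → [3]=1  [4]=1
  size 2 → [0,4]=1  [2,3]=1  [3,4]=2
  size 3 → [0,3,4]=3  [1,2,3]=1  [2,3,4]=3
  first=0(d) contributes 4
  first=1(b) contributes 6
|[w]| = 10

10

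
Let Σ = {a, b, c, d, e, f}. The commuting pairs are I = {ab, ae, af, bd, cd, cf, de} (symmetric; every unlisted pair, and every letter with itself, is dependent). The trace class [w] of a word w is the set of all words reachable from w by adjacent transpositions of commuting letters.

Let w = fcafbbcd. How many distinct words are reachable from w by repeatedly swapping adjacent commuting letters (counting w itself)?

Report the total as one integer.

piece 0:f — minimal
piece 1:c — minimal
piece 2:a rests on {1:c}
piece 3:f rests on {0:f}
piece 4:b rests on {1:c, 3:f}
piece 5:b rests on {4:b}
piece 6:c rests on {2:a, 5:b}
piece 7:d rests on {2:a, 3:f}
minimal pieces: {0:f, 1:c}
ways to finish when only these pieces remain (= sum over removing one remaining piece with nothing left below it):
  1 left: {6}→1  {7}→1
  2 left: {5,6}→1  {6,7}→2
  3 left: {2,6,7}→2  {4,5,6}→1  {5,6,7}→3
  4 left: {2,5,6,7}→5  {4,5,6,7}→4
  5 left: {2,4,5,6,7}→9  {3,4,5,6,7}→4
  6 left: {0,3,4,5,6,7}→4  {1,2,4,5,6,7}→9  {2,3,4,5,6,7}→13
  placing 0:f first → 22 extensions
  placing 1:c first → 17 extensions
total linear extensions = 39

39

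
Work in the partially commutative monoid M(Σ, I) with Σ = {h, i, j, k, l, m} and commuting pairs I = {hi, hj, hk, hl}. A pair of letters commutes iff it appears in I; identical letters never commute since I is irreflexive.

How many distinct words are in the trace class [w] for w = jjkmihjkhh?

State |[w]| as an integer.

20

0(j) covers ∅
1(j) covers 0:j
2(k) covers 1:j
3(m) covers 2:k
4(i) covers 3:m
5(h) covers 3:m
6(j) covers 4:i
7(k) covers 6:j
8(h) covers 5:h
9(h) covers 8:h
floor of heap: 0:j
completions by unplaced set U, small U first (add the entries for U minus each lowest piece of U):
  |U|=1: {7}:1  {9}:1
  |U|=2: {6,7}:1  {7,9}:2  {8,9}:1
  |U|=3: {4,6,7}:1  {5,8,9}:1  {6,7,9}:3  {7,8,9}:3
  |U|=4: {4,6,7,9}:4  {5,7,8,9}:4  {6,7,8,9}:6
  |U|=5: {4,6,7,8,9}:10  {5,6,7,8,9}:10
  |U|=6: {4,5,6,7,8,9}:20
  |U|=7: {3,4,5,6,7,8,9}:20
  |U|=8: {2,3,4,5,6,7,8,9}:20
  start at 0(j): 20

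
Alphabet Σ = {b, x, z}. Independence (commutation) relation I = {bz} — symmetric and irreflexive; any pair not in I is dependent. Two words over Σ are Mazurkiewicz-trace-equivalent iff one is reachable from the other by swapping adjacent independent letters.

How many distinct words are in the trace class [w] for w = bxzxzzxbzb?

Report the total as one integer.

piece 0:b — minimal
piece 1:x rests on {0:b}
piece 2:z rests on {1:x}
piece 3:x rests on {2:z}
piece 4:z rests on {3:x}
piece 5:z rests on {4:z}
piece 6:x rests on {5:z}
piece 7:b rests on {6:x}
piece 8:z rests on {6:x}
piece 9:b rests on {7:b}
minimal pieces: {0:b}
ways to finish when only these pieces remain (= sum over removing one remaining piece with nothing left below it):
  1 left: {8}→1  {9}→1
  2 left: {7,9}→1  {8,9}→2
  3 left: {7,8,9}→3
  4 left: {6,7,8,9}→3
  5 left: {5,6,7,8,9}→3
  6 left: {4,5,6,7,8,9}→3
  7 left: {3,4,5,6,7,8,9}→3
  8 left: {2,3,4,5,6,7,8,9}→3
  placing 0:b first → 3 extensions

3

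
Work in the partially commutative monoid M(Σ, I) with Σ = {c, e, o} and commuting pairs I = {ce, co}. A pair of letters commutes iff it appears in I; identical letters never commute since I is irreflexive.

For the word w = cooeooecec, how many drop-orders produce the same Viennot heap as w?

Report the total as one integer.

120

piece 0:c — minimal
piece 1:o — minimal
piece 2:o rests on {1:o}
piece 3:e rests on {2:o}
piece 4:o rests on {3:e}
piece 5:o rests on {4:o}
piece 6:e rests on {5:o}
piece 7:c rests on {0:c}
piece 8:e rests on {6:e}
piece 9:c rests on {7:c}
minimal pieces: {0:c, 1:o}
ways to finish when only these pieces remain (= sum over removing one remaining piece with nothing left below it):
  1 left: {8}→1  {9}→1
  2 left: {6,8}→1  {7,9}→1  {8,9}→2
  3 left: {0,7,9}→1  {5,6,8}→1  {6,8,9}→3  {7,8,9}→3
  4 left: {0,7,8,9}→4  {4,5,6,8}→1  {5,6,8,9}→4  {6,7,8,9}→6
  5 left: {0,6,7,8,9}→10  {3,4,5,6,8}→1  {4,5,6,8,9}→5  {5,6,7,8,9}→10
  6 left: {0,5,6,7,8,9}→20  {2,3,4,5,6,8}→1  {3,4,5,6,8,9}→6  {4,5,6,7,8,9}→15
  7 left: {0,4,5,6,7,8,9}→35  {1,2,3,4,5,6,8}→1  {2,3,4,5,6,8,9}→7  {3,4,5,6,7,8,9}→21
  8 left: {0,3,4,5,6,7,8,9}→56  {1,2,3,4,5,6,8,9}→8  {2,3,4,5,6,7,8,9}→28
  placing 0:c first → 36 extensions
  placing 1:o first → 84 extensions
total linear extensions = 120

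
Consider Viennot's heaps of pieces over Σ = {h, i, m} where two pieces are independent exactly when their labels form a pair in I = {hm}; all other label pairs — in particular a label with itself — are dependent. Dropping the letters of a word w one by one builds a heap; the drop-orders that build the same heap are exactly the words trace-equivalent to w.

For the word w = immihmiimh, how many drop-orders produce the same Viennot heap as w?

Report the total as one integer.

4

0(i) covers ∅
1(m) covers 0:i
2(m) covers 1:m
3(i) covers 2:m
4(h) covers 3:i
5(m) covers 3:i
6(i) covers 4:h, 5:m
7(i) covers 6:i
8(m) covers 7:i
9(h) covers 7:i
floor of heap: 0:i
completions by unplaced set U, small U first (add the entries for U minus each lowest piece of U):
  |U|=1: {8}:1  {9}:1
  |U|=2: {8,9}:2
  |U|=3: {7,8,9}:2
  |U|=4: {6,7,8,9}:2
  |U|=5: {4,6,7,8,9}:2  {5,6,7,8,9}:2
  |U|=6: {4,5,6,7,8,9}:4
  |U|=7: {3,4,5,6,7,8,9}:4
  |U|=8: {2,3,4,5,6,7,8,9}:4
  start at 0(i): 4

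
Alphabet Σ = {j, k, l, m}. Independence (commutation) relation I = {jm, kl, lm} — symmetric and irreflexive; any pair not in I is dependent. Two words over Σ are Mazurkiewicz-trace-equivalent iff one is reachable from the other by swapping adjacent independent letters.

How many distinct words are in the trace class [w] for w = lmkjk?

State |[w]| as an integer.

drop 0:l onto floor
drop 1:m onto floor
drop 2:k onto {1:m}
drop 3:j onto {0:l, 2:k}
drop 4:k onto {3:j}
ground layer = {0:l, 1:m}
drop-orders for the pieces not yet dropped (sum over which currently-grounded one goes next):
  1 to go: {4} 1
  2 to go: {3,4} 1
  3 to go: {0,3,4} 1  {2,3,4} 1
  if 0:l drops first: 1 orders
  if 1:m drops first: 2 orders
heap linearizations: 3

3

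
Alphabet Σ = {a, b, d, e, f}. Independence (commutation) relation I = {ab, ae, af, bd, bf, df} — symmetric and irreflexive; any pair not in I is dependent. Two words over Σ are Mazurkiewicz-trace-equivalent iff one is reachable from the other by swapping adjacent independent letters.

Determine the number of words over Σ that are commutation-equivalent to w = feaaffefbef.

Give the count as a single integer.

#0=f has no predecessor
#1=e depends on [0:f]
#2=a has no predecessor
#3=a depends on [2:a]
#4=f depends on [1:e]
#5=f depends on [4:f]
#6=e depends on [5:f]
#7=f depends on [6:e]
#8=b depends on [6:e]
#9=e depends on [7:f, 8:b]
#10=f depends on [9:e]
sources: [0:f, 2:a]
N(rest) = Σ N(rest − s) over sources s of rest; N(one piece) = 1:
  size 1 → [3]=1  [10]=1
  size 2 → [2,3]=1  [3,10]=2  [9,10]=1
  size 3 → [2,3,10]=3  [3,9,10]=3  [7,9,10]=1  [8,9,10]=1
  size 4 → [2,3,9,10]=6  [3,7,9,10]=4  [3,8,9,10]=4  [7,8,9,10]=2
  size 5 → [2,3,7,9,10]=10  [2,3,8,9,10]=10  [3,7,8,9,10]=10  [6,7,8,9,10]=2
  size 6 → [2,3,7,8,9,10]=30  [3,6,7,8,9,10]=12  [5,6,7,8,9,10]=2
  size 7 → [2,3,6,7,8,9,10]=42  [3,5,6,7,8,9,10]=14  [4,5,6,7,8,9,10]=2
  size 8 → [1,4,5,6,7,8,9,10]=2  [2,3,5,6,7,8,9,10]=56  [3,4,5,6,7,8,9,10]=16
  size 9 → [0,1,4,5,6,7,8,9,10]=2  [1,3,4,5,6,7,8,9,10]=18  [2,3,4,5,6,7,8,9,10]=72
  first=0(f) contributes 90
  first=2(a) contributes 20
|[w]| = 110

110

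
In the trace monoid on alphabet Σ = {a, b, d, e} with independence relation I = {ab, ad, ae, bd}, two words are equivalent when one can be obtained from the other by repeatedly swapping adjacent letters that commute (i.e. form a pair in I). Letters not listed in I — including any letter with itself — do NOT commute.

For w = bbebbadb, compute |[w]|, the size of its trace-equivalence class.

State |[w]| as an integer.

32

0(b) covers ∅
1(b) covers 0:b
2(e) covers 1:b
3(b) covers 2:e
4(b) covers 3:b
5(a) covers ∅
6(d) covers 2:e
7(b) covers 4:b
floor of heap: 0:b, 5:a
completions by unplaced set U, small U first (add the entries for U minus each lowest piece of U):
  |U|=1: {5}:1  {6}:1  {7}:1
  |U|=2: {4,7}:1  {5,6}:2  {5,7}:2  {6,7}:2
  |U|=3: {3,4,7}:1  {4,5,7}:3  {4,6,7}:3  {5,6,7}:6
  |U|=4: {3,4,5,7}:4  {3,4,6,7}:4  {4,5,6,7}:12
  |U|=5: {2,3,4,6,7}:4  {3,4,5,6,7}:20
  |U|=6: {1,2,3,4,6,7}:4  {2,3,4,5,6,7}:24
  start at 0(b): 28
  start at 5(a): 4
sum over floor = 32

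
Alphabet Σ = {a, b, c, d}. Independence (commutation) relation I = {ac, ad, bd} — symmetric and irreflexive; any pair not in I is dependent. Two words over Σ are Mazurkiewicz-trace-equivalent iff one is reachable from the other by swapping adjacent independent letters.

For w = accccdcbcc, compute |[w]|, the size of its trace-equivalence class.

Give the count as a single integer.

0(a) covers ∅
1(c) covers ∅
2(c) covers 1:c
3(c) covers 2:c
4(c) covers 3:c
5(d) covers 4:c
6(c) covers 5:d
7(b) covers 0:a, 6:c
8(c) covers 7:b
9(c) covers 8:c
floor of heap: 0:a, 1:c
completions by unplaced set U, small U first (add the entries for U minus each lowest piece of U):
  |U|=1: {9}:1
  |U|=2: {8,9}:1
  |U|=3: {7,8,9}:1
  |U|=4: {0,7,8,9}:1  {6,7,8,9}:1
  |U|=5: {0,6,7,8,9}:2  {5,6,7,8,9}:1
  |U|=6: {0,5,6,7,8,9}:3  {4,5,6,7,8,9}:1
  |U|=7: {0,4,5,6,7,8,9}:4  {3,4,5,6,7,8,9}:1
  |U|=8: {0,3,4,5,6,7,8,9}:5  {2,3,4,5,6,7,8,9}:1
  start at 0(a): 1
  start at 1(c): 6
sum over floor = 7

7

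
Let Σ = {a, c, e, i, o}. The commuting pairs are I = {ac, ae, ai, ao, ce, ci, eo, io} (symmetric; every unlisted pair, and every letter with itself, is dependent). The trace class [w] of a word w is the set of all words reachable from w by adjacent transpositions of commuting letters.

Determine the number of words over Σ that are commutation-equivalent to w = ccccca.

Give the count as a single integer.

piece 0:c — minimal
piece 1:c rests on {0:c}
piece 2:c rests on {1:c}
piece 3:c rests on {2:c}
piece 4:c rests on {3:c}
piece 5:a — minimal
minimal pieces: {0:c, 5:a}
ways to finish when only these pieces remain (= sum over removing one remaining piece with nothing left below it):
  1 left: {4}→1  {5}→1
  2 left: {3,4}→1  {4,5}→2
  3 left: {2,3,4}→1  {3,4,5}→3
  4 left: {1,2,3,4}→1  {2,3,4,5}→4
  placing 0:c first → 5 extensions
  placing 5:a first → 1 extensions
total linear extensions = 6

6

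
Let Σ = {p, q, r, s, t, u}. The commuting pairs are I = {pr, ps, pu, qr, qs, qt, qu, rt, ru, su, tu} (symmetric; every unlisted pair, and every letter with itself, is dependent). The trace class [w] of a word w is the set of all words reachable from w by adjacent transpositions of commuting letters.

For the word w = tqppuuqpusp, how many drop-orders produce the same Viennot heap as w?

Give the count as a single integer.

2145

#0=t has no predecessor
#1=q has no predecessor
#2=p depends on [0:t, 1:q]
#3=p depends on [2:p]
#4=u has no predecessor
#5=u depends on [4:u]
#6=q depends on [3:p]
#7=p depends on [6:q]
#8=u depends on [5:u]
#9=s depends on [0:t]
#10=p depends on [7:p]
sources: [0:t, 1:q, 4:u]
N(rest) = Σ N(rest − s) over sources s of rest; N(one piece) = 1:
  size 1 → [8]=1  [9]=1  [10]=1
  size 2 → [5,8]=1  [7,10]=1  [8,9]=2  [8,10]=2  [9,10]=2
  size 3 → [4,5,8]=1  [5,8,9]=3  [5,8,10]=3  [6,7,10]=1  [7,8,10]=3  [7,9,10]=3  [8,9,10]=6
  size 4 → [3,6,7,10]=1  [4,5,8,9]=4  [4,5,8,10]=4  [5,7,8,10]=6  [5,8,9,10]=12  [6,7,8,10]=4  [6,7,9,10]=4  [7,8,9,10]=12
  size 5 → [2,3,6,7,10]=1  [3,6,7,8,10]=5  [3,6,7,9,10]=5  [4,5,7,8,10]=10  [4,5,8,9,10]=20  [5,6,7,8,10]=10  [5,7,8,9,10]=30  [6,7,8,9,10]=20
  size 6 → [1,2,3,6,7,10]=1  [2,3,6,7,8,10]=6  [2,3,6,7,9,10]=6  [3,5,6,7,8,10]=15  [3,6,7,8,9,10]=30  [4,5,6,7,8,10]=20  [4,5,7,8,9,10]=60  [5,6,7,8,9,10]=60
  size 7 → [0,2,3,6,7,9,10]=6  [1,2,3,6,7,8,10]=7  [1,2,3,6,7,9,10]=7  [2,3,5,6,7,8,10]=21  [2,3,6,7,8,9,10]=42  [3,4,5,6,7,8,10]=35  [3,5,6,7,8,9,10]=105  [4,5,6,7,8,9,10]=140
  size 8 → [0,1,2,3,6,7,9,10]=13  [0,2,3,6,7,8,9,10]=48  [1,2,3,5,6,7,8,10]=28  [1,2,3,6,7,8,9,10]=56  [2,3,4,5,6,7,8,10]=56  [2,3,5,6,7,8,9,10]=168  [3,4,5,6,7,8,9,10]=280
  size 9 → [0,1,2,3,6,7,8,9,10]=117  [0,2,3,5,6,7,8,9,10]=216  [1,2,3,4,5,6,7,8,10]=84  [1,2,3,5,6,7,8,9,10]=252  [2,3,4,5,6,7,8,9,10]=504
  first=0(t) contributes 840
  first=1(q) contributes 720
  first=4(u) contributes 585
|[w]| = 2145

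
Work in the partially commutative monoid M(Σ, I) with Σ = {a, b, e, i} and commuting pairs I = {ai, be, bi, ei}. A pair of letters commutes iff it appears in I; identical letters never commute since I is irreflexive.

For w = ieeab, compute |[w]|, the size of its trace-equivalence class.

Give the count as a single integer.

piece 0:i — minimal
piece 1:e — minimal
piece 2:e rests on {1:e}
piece 3:a rests on {2:e}
piece 4:b rests on {3:a}
minimal pieces: {0:i, 1:e}
ways to finish when only these pieces remain (= sum over removing one remaining piece with nothing left below it):
  1 left: {0}→1  {4}→1
  2 left: {0,4}→2  {3,4}→1
  3 left: {0,3,4}→3  {2,3,4}→1
  placing 0:i first → 1 extensions
  placing 1:e first → 4 extensions
total linear extensions = 5

5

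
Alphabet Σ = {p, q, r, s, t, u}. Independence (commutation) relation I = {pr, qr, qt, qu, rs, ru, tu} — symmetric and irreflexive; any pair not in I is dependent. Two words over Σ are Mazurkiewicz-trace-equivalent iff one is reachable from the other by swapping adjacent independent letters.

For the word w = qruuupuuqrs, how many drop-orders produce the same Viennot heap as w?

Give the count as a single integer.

0(q) covers ∅
1(r) covers ∅
2(u) covers ∅
3(u) covers 2:u
4(u) covers 3:u
5(p) covers 0:q, 4:u
6(u) covers 5:p
7(u) covers 6:u
8(q) covers 5:p
9(r) covers 1:r
10(s) covers 7:u, 8:q
floor of heap: 0:q, 1:r, 2:u
completions by unplaced set U, small U first (add the entries for U minus each lowest piece of U):
  |U|=1: {9}:1  {10}:1
  |U|=2: {1,9}:1  {7,10}:1  {8,10}:1  {9,10}:2
  |U|=3: {1,9,10}:3  {6,7,10}:1  {7,8,10}:2  {7,9,10}:3  {8,9,10}:3
  |U|=4: {1,7,9,10}:6  {1,8,9,10}:6  {6,7,8,10}:3  {6,7,9,10}:4  {7,8,9,10}:8
  |U|=5: {1,6,7,9,10}:10  {1,7,8,9,10}:20  {5,6,7,8,10}:3  {6,7,8,9,10}:15
  |U|=6: {0,5,6,7,8,10}:3  {1,6,7,8,9,10}:45  {4,5,6,7,8,10}:3  {5,6,7,8,9,10}:18
  |U|=7: {0,4,5,6,7,8,10}:6  {0,5,6,7,8,9,10}:21  {1,5,6,7,8,9,10}:63  {3,4,5,6,7,8,10}:3  {4,5,6,7,8,9,10}:21
  |U|=8: {0,1,5,6,7,8,9,10}:84  {0,3,4,5,6,7,8,10}:9  {0,4,5,6,7,8,9,10}:48  {1,4,5,6,7,8,9,10}:84  {2,3,4,5,6,7,8,10}:3  {3,4,5,6,7,8,9,10}:24
  |U|=9: {0,1,4,5,6,7,8,9,10}:216  {0,2,3,4,5,6,7,8,10}:12  {0,3,4,5,6,7,8,9,10}:81  {1,3,4,5,6,7,8,9,10}:108  {2,3,4,5,6,7,8,9,10}:27
  start at 0(q): 135
  start at 1(r): 120
  start at 2(u): 405
sum over floor = 660

660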